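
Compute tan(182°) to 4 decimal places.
tan(182 degrees) = 0.0349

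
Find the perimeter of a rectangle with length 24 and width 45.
Perimeter = 2 * (length + width)
Perimeter = 2 * (24 + 45)
Perimeter = 2 * 69
Perimeter = 138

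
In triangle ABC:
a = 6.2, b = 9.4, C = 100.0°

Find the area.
Using A = ½ab·sin(C):
A = ½·6.2·9.4·sin(100.0°) = ½·58.28·0.984808 = 28.7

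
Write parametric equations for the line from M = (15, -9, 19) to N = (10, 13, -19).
Direction vector d = N - M = (-5, 22, -38)
x = 15 - 5t, y = -9 + 22t, z = 19 - 38t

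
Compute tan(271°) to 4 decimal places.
tan(271 degrees) = -57.29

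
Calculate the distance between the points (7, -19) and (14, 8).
Using the distance formula: d = sqrt((x₂-x₁)² + (y₂-y₁)²)
dx = 14 - 7 = 7
dy = 8 - (-19) = 27
d = sqrt(7² + 27²) = sqrt(49 + 729) = sqrt(778) = 27.89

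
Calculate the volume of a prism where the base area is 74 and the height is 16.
Volume = base area * height
Volume = 74 * 16
Volume = 1184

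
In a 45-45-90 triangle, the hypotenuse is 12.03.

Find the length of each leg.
In a 45-45-90 triangle, hypotenuse = leg·√2  →  leg = hypotenuse/√2
leg = 12.03/√2 = 8.506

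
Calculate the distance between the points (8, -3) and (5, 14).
Using the distance formula: d = sqrt((x₂-x₁)² + (y₂-y₁)²)
dx = 5 - 8 = -3
dy = 14 - (-3) = 17
d = sqrt((-3)² + 17²) = sqrt(9 + 289) = sqrt(298) = 17.26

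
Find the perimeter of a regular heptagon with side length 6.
Perimeter = number of sides * side length
Perimeter = 7 * 6
Perimeter = 42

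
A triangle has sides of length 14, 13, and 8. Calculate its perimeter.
Perimeter = sum of all sides
Perimeter = 14 + 13 + 8
Perimeter = 35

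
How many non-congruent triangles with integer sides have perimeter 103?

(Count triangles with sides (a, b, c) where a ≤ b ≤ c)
With a ≤ b ≤ c and a + b + c = 103, the triangle inequality a + b > c gives c < 103/2, so c ≤ 51.
Iterate a from 1 to ⌊p/3⌋ = 34; for each a, b ranges from a to ⌊(p−a)/2⌋ with c = p − a − b, keeping only c ≥ b.
Triples: (1, 51, 51), (2, 50, 51), (3, 49, 51), …
Count = 234 triangles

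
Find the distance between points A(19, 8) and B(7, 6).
Using the distance formula: d = sqrt((x₂-x₁)² + (y₂-y₁)²)
dx = 7 - 19 = -12
dy = 6 - 8 = -2
d = sqrt((-12)² + (-2)²) = sqrt(144 + 4) = sqrt(148) = 12.17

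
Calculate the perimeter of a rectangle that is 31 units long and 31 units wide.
Perimeter = 2 * (length + width)
Perimeter = 2 * (31 + 31)
Perimeter = 2 * 62
Perimeter = 124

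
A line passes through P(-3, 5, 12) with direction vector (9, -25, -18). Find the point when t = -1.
P(-1) = (-3 + 9(-1), 5 + (-25)(-1), 12 + (-18)(-1)) = (-12, 30, 30)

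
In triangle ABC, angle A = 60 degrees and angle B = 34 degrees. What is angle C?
Sum of angles in a triangle = 180 degrees
Third angle = 180 - 60 - 34
Third angle = 86 degrees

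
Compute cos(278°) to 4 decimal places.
cos(278 degrees) = 0.1392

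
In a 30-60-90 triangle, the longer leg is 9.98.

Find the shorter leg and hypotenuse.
In a 30-60-90 triangle, sides are in ratio 1 : √3 : 2.
Long leg = short leg·√3  →  short leg = 9.98/√3 = 5.762
Hypotenuse = 2·(short leg) = 2·9.98/√3 = 11.52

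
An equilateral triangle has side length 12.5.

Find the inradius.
For an equilateral triangle, r = s/(2√3) where s is the side.
r = 12.5/(2√3) = 12.5/3.464102 = 3.608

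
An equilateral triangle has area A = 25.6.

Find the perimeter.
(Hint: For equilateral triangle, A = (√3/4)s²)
A = (√3/4)s²  →  s² = 4A/√3 = 4·25.6/√3 = 59.1207
s = 7.689
Perimeter = 3s = 23.07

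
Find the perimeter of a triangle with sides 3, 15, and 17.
Perimeter = sum of all sides
Perimeter = 3 + 15 + 17
Perimeter = 35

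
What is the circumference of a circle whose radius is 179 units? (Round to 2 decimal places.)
Circumference = 2 * pi * r
Circumference = 2 * pi * 179
Circumference = 1124.69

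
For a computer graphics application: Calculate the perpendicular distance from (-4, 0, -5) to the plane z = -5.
d = |0(-4) + 0(0) + 1(-5) - (-5)| / √(0² + 0² + 1²) = 0/√1 = 0.0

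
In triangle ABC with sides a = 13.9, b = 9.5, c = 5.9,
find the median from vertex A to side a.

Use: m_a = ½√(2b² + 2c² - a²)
m_a = ½√(2·9.5² + 2·5.9² - 13.9²)
m_a = ½√(180.5 + 69.62 - 193.21) = ½√56.91 = 3.772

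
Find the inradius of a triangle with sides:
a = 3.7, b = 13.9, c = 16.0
s = (a+b+c)/2 = (3.7+13.9+16.0)/2 = 16.8
Area = √(s(s-a)(s-b)(s-c)) = √(16.8·13.1·2.9·0.8) = 22.5961
r = Area/s = 22.5961/16.8 = 1.345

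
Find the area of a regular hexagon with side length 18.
For a regular 6-gon with side length s = 18:
Apothem a = s / (2*tan(pi/6)) = 18 / (2*tan(pi/6)) ≈ 15.5885
Perimeter P = 6 * 18 = 108
Area = (1/2) * P * a = (1/2) * 108 * 15.5885 = 841.78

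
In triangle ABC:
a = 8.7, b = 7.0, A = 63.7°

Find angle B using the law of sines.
sin(B)/b = sin(A)/a
sin(B) = b·sin(A)/a = 7.0·sin(63.7°)/8.7 = 0.721311
B = arcsin(0.721311) = 46.16°  (b ≤ a, so B ≤ A and the acute solution is unique)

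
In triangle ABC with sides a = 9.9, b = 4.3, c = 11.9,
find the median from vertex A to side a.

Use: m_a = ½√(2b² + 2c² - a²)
m_a = ½√(2·4.3² + 2·11.9² - 9.9²)
m_a = ½√(36.98 + 283.22 - 98.01) = ½√222.19 = 7.453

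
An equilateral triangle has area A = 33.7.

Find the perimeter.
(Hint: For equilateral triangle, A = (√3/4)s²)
A = (√3/4)s²  →  s² = 4A/√3 = 4·33.7/√3 = 77.8268
s = 8.82195
Perimeter = 3s = 26.47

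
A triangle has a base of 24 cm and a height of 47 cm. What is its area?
Area = (1/2) * base * height
Area = (1/2) * 24 * 47
Area = 564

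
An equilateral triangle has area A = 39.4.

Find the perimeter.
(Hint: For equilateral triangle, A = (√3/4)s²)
A = (√3/4)s²  →  s² = 4A/√3 = 4·39.4/√3 = 90.9904
s = 9.53889
Perimeter = 3s = 28.62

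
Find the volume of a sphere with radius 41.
Volume = (4/3) * pi * r³
Volume = (4/3) * pi * 41³
Volume = (4/3) * pi * 68921
Volume = 288695.61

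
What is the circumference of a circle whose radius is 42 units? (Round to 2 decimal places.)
Circumference = 2 * pi * r
Circumference = 2 * pi * 42
Circumference = 263.89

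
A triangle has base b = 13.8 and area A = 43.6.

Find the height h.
A = ½bh  →  h = 2A/b
h = 2·43.6/13.8 = 6.319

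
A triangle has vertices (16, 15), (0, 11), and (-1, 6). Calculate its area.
Using the coordinate formula: Area = (1/2)|x₁(y₂-y₃) + x₂(y₃-y₁) + x₃(y₁-y₂)|
Area = (1/2)|16(11-6) + 0(6-15) + (-1)(15-11)|
Area = (1/2)|16*5 + 0*(-9) + (-1)*4|
Area = (1/2)|80 + 0 + (-4)|
Area = (1/2)*76 = 38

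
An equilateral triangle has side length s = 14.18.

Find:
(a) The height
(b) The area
(a) Height h = s·√3/2 = 14.18·√3/2 = 12.28
(b) Area = (√3/4)·s² = (√3/4)·14.18² = (√3/4)·201.072 = 87.07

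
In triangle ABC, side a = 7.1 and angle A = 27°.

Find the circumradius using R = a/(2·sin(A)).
R = a/(2·sin(A)) = 7.1/(2·sin(27°))
R = 7.1/(2·0.453990) = 7.1/0.907981 = 7.82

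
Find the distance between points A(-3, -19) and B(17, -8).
Using the distance formula: d = sqrt((x₂-x₁)² + (y₂-y₁)²)
dx = 17 - (-3) = 20
dy = (-8) - (-19) = 11
d = sqrt(20² + 11²) = sqrt(400 + 121) = sqrt(521) = 22.83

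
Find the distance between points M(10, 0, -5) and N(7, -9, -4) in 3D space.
d = √[(-3)² + (-9)² + (1)²] = √91 = 9.539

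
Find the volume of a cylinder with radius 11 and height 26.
Volume = pi * r² * h
Volume = pi * 11² * 26
Volume = pi * 121 * 26
Volume = pi * 3146
Volume = 9883.45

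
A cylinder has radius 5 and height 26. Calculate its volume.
Volume = pi * r² * h
Volume = pi * 5² * 26
Volume = pi * 25 * 26
Volume = pi * 650
Volume = 2042.04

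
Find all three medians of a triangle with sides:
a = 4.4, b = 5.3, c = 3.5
Using m_x = ½√(2y² + 2z² - x²):
m_a = ½√(2·5.3² + 2·3.5² - 4.4²) = ½√61.32 = 3.915
m_b = ½√(2·4.4² + 2·3.5² - 5.3²) = ½√35.13 = 2.964
m_c = ½√(2·4.4² + 2·5.3² - 3.5²) = ½√82.65 = 4.546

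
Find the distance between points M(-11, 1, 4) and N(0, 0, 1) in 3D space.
d = √[(11)² + (-1)² + (-3)²] = √131 = 11.45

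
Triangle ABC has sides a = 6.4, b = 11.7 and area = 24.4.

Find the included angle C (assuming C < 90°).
Area = ½ab·sin(C)  →  sin(C) = 2·Area/(ab)
sin(C) = 2·24.4/(6.4·11.7) = 0.651709
C = arcsin(0.651709) = 40.67°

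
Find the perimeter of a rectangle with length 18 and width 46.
Perimeter = 2 * (length + width)
Perimeter = 2 * (18 + 46)
Perimeter = 2 * 64
Perimeter = 128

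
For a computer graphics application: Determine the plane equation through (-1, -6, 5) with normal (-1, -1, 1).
d = n·P = (-1)(-1) + (-1)(-6) + (1)(5) = 12
Plane: -x - y + z = 12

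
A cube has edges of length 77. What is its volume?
Volume = s³
Volume = 77³
Volume = 456533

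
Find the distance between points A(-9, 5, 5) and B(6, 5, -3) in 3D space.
d = √[(15)² + (0)² + (-8)²] = √289 = 17.0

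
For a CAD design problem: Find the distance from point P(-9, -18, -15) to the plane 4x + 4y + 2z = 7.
d = |4(-9) + 4(-18) + 2(-15) - (7)| / √(4² + 4² + 2²) = 145/√36 = 24.17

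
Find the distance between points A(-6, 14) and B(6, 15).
Using the distance formula: d = sqrt((x₂-x₁)² + (y₂-y₁)²)
dx = 6 - (-6) = 12
dy = 15 - 14 = 1
d = sqrt(12² + 1²) = sqrt(144 + 1) = sqrt(145) = 12.04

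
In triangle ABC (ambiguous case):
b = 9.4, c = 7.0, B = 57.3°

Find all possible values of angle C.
sin(C)/c = sin(B)/b  →  sin(C) = c·sin(B)/b = 7.0·sin(57.3°)/9.4 = 0.626657
C₁ = arcsin(0.626657) = 38.8°,  C₂ = 180° - C₁ = 141.2°
Check C₂: A = 180° - 57.3° - 141.2° = -18.5° ≤ 0, rejected
C = 38.8° (one solution)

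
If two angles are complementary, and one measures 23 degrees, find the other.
Complementary angles sum to 90 degrees.
Other angle = 90 - 23
Other angle = 67 degrees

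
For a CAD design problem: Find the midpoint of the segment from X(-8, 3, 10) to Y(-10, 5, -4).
Midpoint = ((-8-10)/2, (3+5)/2, (10-4)/2) = (-9, 4, 3)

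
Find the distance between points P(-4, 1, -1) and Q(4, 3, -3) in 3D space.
d = √[(8)² + (2)² + (-2)²] = √72 = 8.485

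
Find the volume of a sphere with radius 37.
Volume = (4/3) * pi * r³
Volume = (4/3) * pi * 37³
Volume = (4/3) * pi * 50653
Volume = 212174.79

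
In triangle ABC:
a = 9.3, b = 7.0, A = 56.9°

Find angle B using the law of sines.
sin(B)/b = sin(A)/a
sin(B) = b·sin(A)/a = 7.0·sin(56.9°)/9.3 = 0.630541
B = arcsin(0.630541) = 39.09°  (b ≤ a, so B ≤ A and the acute solution is unique)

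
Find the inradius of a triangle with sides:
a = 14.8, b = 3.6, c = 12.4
s = (a+b+c)/2 = (14.8+3.6+12.4)/2 = 15.4
Area = √(s(s-a)(s-b)(s-c)) = √(15.4·0.6·11.8·3) = 18.0858
r = Area/s = 18.0858/15.4 = 1.174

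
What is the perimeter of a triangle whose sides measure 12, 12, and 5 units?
Perimeter = sum of all sides
Perimeter = 12 + 12 + 5
Perimeter = 29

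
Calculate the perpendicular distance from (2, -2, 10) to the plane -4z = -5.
d = |0(2) + 0(-2) + (-4)(10) - (-5)| / √(0² + 0² + (-4)²) = 35/√16 = 8.75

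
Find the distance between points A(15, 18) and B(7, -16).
Using the distance formula: d = sqrt((x₂-x₁)² + (y₂-y₁)²)
dx = 7 - 15 = -8
dy = (-16) - 18 = -34
d = sqrt((-8)² + (-34)²) = sqrt(64 + 1156) = sqrt(1220) = 34.93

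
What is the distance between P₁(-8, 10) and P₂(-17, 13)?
Using the distance formula: d = sqrt((x₂-x₁)² + (y₂-y₁)²)
dx = (-17) - (-8) = -9
dy = 13 - 10 = 3
d = sqrt((-9)² + 3²) = sqrt(81 + 9) = sqrt(90) = 9.49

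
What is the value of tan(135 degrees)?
tan(135 degrees) = -1.0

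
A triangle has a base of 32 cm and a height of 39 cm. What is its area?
Area = (1/2) * base * height
Area = (1/2) * 32 * 39
Area = 624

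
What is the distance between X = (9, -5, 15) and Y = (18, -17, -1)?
d = √[(9)² + (-12)² + (-16)²] = √481 = 21.93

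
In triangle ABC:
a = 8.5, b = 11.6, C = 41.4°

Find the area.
Using A = ½ab·sin(C):
A = ½·8.5·11.6·sin(41.4°) = ½·98.6·0.661312 = 32.6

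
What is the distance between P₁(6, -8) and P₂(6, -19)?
Using the distance formula: d = sqrt((x₂-x₁)² + (y₂-y₁)²)
dx = 6 - 6 = 0
dy = (-19) - (-8) = -11
d = sqrt(0² + (-11)²) = sqrt(0 + 121) = sqrt(121) = 11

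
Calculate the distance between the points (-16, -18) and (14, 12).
Using the distance formula: d = sqrt((x₂-x₁)² + (y₂-y₁)²)
dx = 14 - (-16) = 30
dy = 12 - (-18) = 30
d = sqrt(30² + 30²) = sqrt(900 + 900) = sqrt(1800) = 42.43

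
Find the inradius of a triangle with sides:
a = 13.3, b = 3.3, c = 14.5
s = (a+b+c)/2 = (13.3+3.3+14.5)/2 = 15.55
Area = √(s(s-a)(s-b)(s-c)) = √(15.55·2.25·12.25·1.05) = 21.2138
r = Area/s = 21.2138/15.55 = 1.364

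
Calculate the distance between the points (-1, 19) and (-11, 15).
Using the distance formula: d = sqrt((x₂-x₁)² + (y₂-y₁)²)
dx = (-11) - (-1) = -10
dy = 15 - 19 = -4
d = sqrt((-10)² + (-4)²) = sqrt(100 + 16) = sqrt(116) = 10.77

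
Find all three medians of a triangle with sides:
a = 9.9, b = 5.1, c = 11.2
Using m_x = ½√(2y² + 2z² - x²):
m_a = ½√(2·5.1² + 2·11.2² - 9.9²) = ½√204.89 = 7.157
m_b = ½√(2·9.9² + 2·11.2² - 5.1²) = ½√420.89 = 10.26
m_c = ½√(2·9.9² + 2·5.1² - 11.2²) = ½√122.6 = 5.536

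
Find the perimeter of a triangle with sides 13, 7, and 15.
Perimeter = sum of all sides
Perimeter = 13 + 7 + 15
Perimeter = 35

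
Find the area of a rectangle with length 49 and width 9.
Area = length * width
Area = 49 * 9
Area = 441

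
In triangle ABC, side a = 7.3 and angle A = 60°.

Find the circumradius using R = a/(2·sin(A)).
R = a/(2·sin(A)) = 7.3/(2·sin(60°))
R = 7.3/(2·0.866025) = 7.3/1.732051 = 4.215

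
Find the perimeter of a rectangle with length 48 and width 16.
Perimeter = 2 * (length + width)
Perimeter = 2 * (48 + 16)
Perimeter = 2 * 64
Perimeter = 128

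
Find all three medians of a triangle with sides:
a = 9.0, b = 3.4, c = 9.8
Using m_x = ½√(2y² + 2z² - x²):
m_a = ½√(2·3.4² + 2·9.8² - 9.0²) = ½√134.2 = 5.792
m_b = ½√(2·9.0² + 2·9.8² - 3.4²) = ½√342.52 = 9.254
m_c = ½√(2·9.0² + 2·3.4² - 9.8²) = ½√89.08 = 4.719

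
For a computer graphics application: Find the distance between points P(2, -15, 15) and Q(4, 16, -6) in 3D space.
d = √[(2)² + (31)² + (-21)²] = √1406 = 37.5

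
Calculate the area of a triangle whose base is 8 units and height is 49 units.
Area = (1/2) * base * height
Area = (1/2) * 8 * 49
Area = 196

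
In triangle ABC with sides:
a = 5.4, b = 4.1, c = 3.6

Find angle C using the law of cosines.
cos(C) = (a² + b² - c²)/(2ab)
cos(C) = (5.4² + 4.1² - 3.6²)/(2·5.4·4.1) = 33.01/44.28 = 0.745483
C = arccos(0.745483) = 41.8°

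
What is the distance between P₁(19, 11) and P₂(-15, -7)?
Using the distance formula: d = sqrt((x₂-x₁)² + (y₂-y₁)²)
dx = (-15) - 19 = -34
dy = (-7) - 11 = -18
d = sqrt((-34)² + (-18)²) = sqrt(1156 + 324) = sqrt(1480) = 38.47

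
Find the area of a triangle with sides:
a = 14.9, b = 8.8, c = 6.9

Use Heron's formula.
s = (a+b+c)/2 = (14.9+8.8+6.9)/2 = 15.3
A = √(s(s-a)(s-b)(s-c)) = √(15.3·0.4·6.5·8.4)
A = √334.152 = 18.28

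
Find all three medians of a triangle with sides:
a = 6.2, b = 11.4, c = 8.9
Using m_x = ½√(2y² + 2z² - x²):
m_a = ½√(2·11.4² + 2·8.9² - 6.2²) = ½√379.9 = 9.746
m_b = ½√(2·6.2² + 2·8.9² - 11.4²) = ½√105.34 = 5.132
m_c = ½√(2·6.2² + 2·11.4² - 8.9²) = ½√257.59 = 8.025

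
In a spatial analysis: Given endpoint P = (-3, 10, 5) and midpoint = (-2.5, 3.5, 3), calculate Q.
Q = (2×(-2.5) - (-3), 2×3.5 - 10, 2×3 - 5) = (-2, -3, 1)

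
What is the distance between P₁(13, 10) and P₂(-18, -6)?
Using the distance formula: d = sqrt((x₂-x₁)² + (y₂-y₁)²)
dx = (-18) - 13 = -31
dy = (-6) - 10 = -16
d = sqrt((-31)² + (-16)²) = sqrt(961 + 256) = sqrt(1217) = 34.89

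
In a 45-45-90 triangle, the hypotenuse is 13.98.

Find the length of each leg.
In a 45-45-90 triangle, hypotenuse = leg·√2  →  leg = hypotenuse/√2
leg = 13.98/√2 = 9.885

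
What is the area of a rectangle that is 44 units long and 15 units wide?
Area = length * width
Area = 44 * 15
Area = 660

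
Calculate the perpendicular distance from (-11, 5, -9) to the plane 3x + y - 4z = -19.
d = |3(-11) + 1(5) + (-4)(-9) - (-19)| / √(3² + 1² + (-4)²) = 27/√26 = 5.295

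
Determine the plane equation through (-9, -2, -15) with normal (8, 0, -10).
d = n·P = (8)(-9) + (0)(-2) + (-10)(-15) = 78
Plane: 8x - 10z = 78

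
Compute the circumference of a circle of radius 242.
Circumference = 2 * pi * r
Circumference = 2 * pi * 242
Circumference = 1520.53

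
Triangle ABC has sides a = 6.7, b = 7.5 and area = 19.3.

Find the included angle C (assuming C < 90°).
Area = ½ab·sin(C)  →  sin(C) = 2·Area/(ab)
sin(C) = 2·19.3/(6.7·7.5) = 0.768159
C = arcsin(0.768159) = 50.19°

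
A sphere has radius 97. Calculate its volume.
Volume = (4/3) * pi * r³
Volume = (4/3) * pi * 97³
Volume = (4/3) * pi * 912673
Volume = 3822995.72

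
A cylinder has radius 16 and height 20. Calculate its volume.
Volume = pi * r² * h
Volume = pi * 16² * 20
Volume = pi * 256 * 20
Volume = pi * 5120
Volume = 16084.95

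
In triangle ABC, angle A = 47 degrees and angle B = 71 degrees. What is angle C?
Sum of angles in a triangle = 180 degrees
Third angle = 180 - 47 - 71
Third angle = 62 degrees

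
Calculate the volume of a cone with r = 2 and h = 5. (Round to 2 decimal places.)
Volume = (1/3) * pi * r² * h
Volume = (1/3) * pi * 2² * 5
Volume = (1/3) * pi * 4 * 5
Volume = (1/3) * pi * 20
Volume = 20.94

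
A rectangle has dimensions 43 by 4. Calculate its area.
Area = length * width
Area = 43 * 4
Area = 172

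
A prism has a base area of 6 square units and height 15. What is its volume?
Volume = base area * height
Volume = 6 * 15
Volume = 90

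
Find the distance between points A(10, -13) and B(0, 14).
Using the distance formula: d = sqrt((x₂-x₁)² + (y₂-y₁)²)
dx = 0 - 10 = -10
dy = 14 - (-13) = 27
d = sqrt((-10)² + 27²) = sqrt(100 + 729) = sqrt(829) = 28.79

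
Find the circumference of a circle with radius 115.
Circumference = 2 * pi * r
Circumference = 2 * pi * 115
Circumference = 722.57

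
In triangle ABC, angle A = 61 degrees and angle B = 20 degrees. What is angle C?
Sum of angles in a triangle = 180 degrees
Third angle = 180 - 61 - 20
Third angle = 99 degrees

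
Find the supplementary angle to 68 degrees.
Supplementary angles sum to 180 degrees.
Other angle = 180 - 68
Other angle = 112 degrees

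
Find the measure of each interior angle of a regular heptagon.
Interior angle of a regular n-gon = (n-2)*180/n
Interior angle = (7-2)*180/7
Interior angle = 5*180/7
Interior angle = 900/7
Interior angle = 128.57 degrees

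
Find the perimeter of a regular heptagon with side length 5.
Perimeter = number of sides * side length
Perimeter = 7 * 5
Perimeter = 35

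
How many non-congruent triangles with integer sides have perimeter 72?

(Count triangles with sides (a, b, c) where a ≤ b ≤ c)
With a ≤ b ≤ c and a + b + c = 72, the triangle inequality a + b > c gives c < 72/2, so c ≤ 35.
Iterate a from 1 to ⌊p/3⌋ = 24; for each a, b ranges from a to ⌊(p−a)/2⌋ with c = p − a − b, keeping only c ≥ b.
Triples: (2, 35, 35), (3, 34, 35), (4, 33, 35), …
Count = 108 triangles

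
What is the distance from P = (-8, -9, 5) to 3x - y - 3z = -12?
d = |3(-8) + (-1)(-9) + (-3)(5) - (-12)| / √(3² + (-1)² + (-3)²) = 18/√19 = 4.129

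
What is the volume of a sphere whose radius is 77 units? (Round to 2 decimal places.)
Volume = (4/3) * pi * r³
Volume = (4/3) * pi * 77³
Volume = (4/3) * pi * 456533
Volume = 1912320.96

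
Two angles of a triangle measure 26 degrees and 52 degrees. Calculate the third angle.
Sum of angles in a triangle = 180 degrees
Third angle = 180 - 26 - 52
Third angle = 102 degrees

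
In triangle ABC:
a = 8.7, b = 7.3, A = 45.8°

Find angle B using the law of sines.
sin(B)/b = sin(A)/a
sin(B) = b·sin(A)/a = 7.3·sin(45.8°)/8.7 = 0.601546
B = arcsin(0.601546) = 36.98°  (b ≤ a, so B ≤ A and the acute solution is unique)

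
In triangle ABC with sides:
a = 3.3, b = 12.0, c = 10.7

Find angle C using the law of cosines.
cos(C) = (a² + b² - c²)/(2ab)
cos(C) = (3.3² + 12.0² - 10.7²)/(2·3.3·12.0) = 40.4/79.2 = 0.510101
C = arccos(0.510101) = 59.33°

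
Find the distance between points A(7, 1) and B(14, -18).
Using the distance formula: d = sqrt((x₂-x₁)² + (y₂-y₁)²)
dx = 14 - 7 = 7
dy = (-18) - 1 = -19
d = sqrt(7² + (-19)²) = sqrt(49 + 361) = sqrt(410) = 20.25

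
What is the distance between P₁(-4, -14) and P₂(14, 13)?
Using the distance formula: d = sqrt((x₂-x₁)² + (y₂-y₁)²)
dx = 14 - (-4) = 18
dy = 13 - (-14) = 27
d = sqrt(18² + 27²) = sqrt(324 + 729) = sqrt(1053) = 32.45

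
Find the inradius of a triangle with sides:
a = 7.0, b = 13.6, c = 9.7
s = (a+b+c)/2 = (7.0+13.6+9.7)/2 = 15.15
Area = √(s(s-a)(s-b)(s-c)) = √(15.15·8.15·1.55·5.45) = 32.296
r = Area/s = 32.296/15.15 = 2.132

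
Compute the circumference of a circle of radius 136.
Circumference = 2 * pi * r
Circumference = 2 * pi * 136
Circumference = 854.51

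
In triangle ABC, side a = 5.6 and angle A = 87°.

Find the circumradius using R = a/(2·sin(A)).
R = a/(2·sin(A)) = 5.6/(2·sin(87°))
R = 5.6/(2·0.998630) = 5.6/1.997259 = 2.804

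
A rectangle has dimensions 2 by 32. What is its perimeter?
Perimeter = 2 * (length + width)
Perimeter = 2 * (2 + 32)
Perimeter = 2 * 34
Perimeter = 68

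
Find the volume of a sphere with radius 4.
Volume = (4/3) * pi * r³
Volume = (4/3) * pi * 4³
Volume = (4/3) * pi * 64
Volume = 268.08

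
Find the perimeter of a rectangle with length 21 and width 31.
Perimeter = 2 * (length + width)
Perimeter = 2 * (21 + 31)
Perimeter = 2 * 52
Perimeter = 104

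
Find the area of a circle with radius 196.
Area = pi * r²
Area = pi * 196²
Area = pi * 38416
Area = 120687.42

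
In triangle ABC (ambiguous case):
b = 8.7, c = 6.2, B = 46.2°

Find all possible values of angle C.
sin(C)/c = sin(B)/b  →  sin(C) = c·sin(B)/b = 6.2·sin(46.2°)/8.7 = 0.514358
C₁ = arcsin(0.514358) = 30.95°,  C₂ = 180° - C₁ = 149.05°
Check C₂: A = 180° - 46.2° - 149.05° = -15.25° ≤ 0, rejected
C = 30.95° (one solution)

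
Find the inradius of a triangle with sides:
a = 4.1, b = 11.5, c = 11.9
s = (a+b+c)/2 = (4.1+11.5+11.9)/2 = 13.75
Area = √(s(s-a)(s-b)(s-c)) = √(13.75·9.65·2.25·1.85) = 23.5013
r = Area/s = 23.5013/13.75 = 1.709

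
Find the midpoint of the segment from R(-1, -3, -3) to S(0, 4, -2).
Midpoint = ((-1+0)/2, (-3+4)/2, (-3-2)/2) = (-0.5, 0.5, -2.5)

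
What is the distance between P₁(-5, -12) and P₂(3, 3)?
Using the distance formula: d = sqrt((x₂-x₁)² + (y₂-y₁)²)
dx = 3 - (-5) = 8
dy = 3 - (-12) = 15
d = sqrt(8² + 15²) = sqrt(64 + 225) = sqrt(289) = 17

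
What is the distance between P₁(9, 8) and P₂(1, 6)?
Using the distance formula: d = sqrt((x₂-x₁)² + (y₂-y₁)²)
dx = 1 - 9 = -8
dy = 6 - 8 = -2
d = sqrt((-8)² + (-2)²) = sqrt(64 + 4) = sqrt(68) = 8.25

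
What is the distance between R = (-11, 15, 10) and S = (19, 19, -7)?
d = √[(30)² + (4)² + (-17)²] = √1205 = 34.71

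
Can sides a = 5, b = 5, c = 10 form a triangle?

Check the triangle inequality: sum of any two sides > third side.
No: 5 + 5 = 10 is not > 10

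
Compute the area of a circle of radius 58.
Area = pi * r²
Area = pi * 58²
Area = pi * 3364
Area = 10568.32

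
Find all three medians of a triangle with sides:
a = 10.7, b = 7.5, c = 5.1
Using m_x = ½√(2y² + 2z² - x²):
m_a = ½√(2·7.5² + 2·5.1² - 10.7²) = ½√50.03 = 3.537
m_b = ½√(2·10.7² + 2·5.1² - 7.5²) = ½√224.75 = 7.496
m_c = ½√(2·10.7² + 2·7.5² - 5.1²) = ½√315.47 = 8.881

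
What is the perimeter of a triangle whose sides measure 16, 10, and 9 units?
Perimeter = sum of all sides
Perimeter = 16 + 10 + 9
Perimeter = 35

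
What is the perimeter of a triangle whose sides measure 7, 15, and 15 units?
Perimeter = sum of all sides
Perimeter = 7 + 15 + 15
Perimeter = 37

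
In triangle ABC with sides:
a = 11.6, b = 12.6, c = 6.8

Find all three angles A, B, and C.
By the law of cosines:
cos(A) = (b² + c² - a²)/(2bc) = 0.411064  →  A = 65.73°
cos(B) = (a² + c² - b²)/(2ac) = 0.139706  →  B = 81.97°
cos(C) = (a² + b² - c²)/(2ab) = 0.845238  →  C = 32.3°
Check: A + B + C = 180.0° ✓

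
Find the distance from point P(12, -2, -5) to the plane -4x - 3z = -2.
d = |(-4)(12) + 0(-2) + (-3)(-5) - (-2)| / √((-4)² + 0² + (-3)²) = 31/√25 = 6.2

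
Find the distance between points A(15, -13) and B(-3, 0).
Using the distance formula: d = sqrt((x₂-x₁)² + (y₂-y₁)²)
dx = (-3) - 15 = -18
dy = 0 - (-13) = 13
d = sqrt((-18)² + 13²) = sqrt(324 + 169) = sqrt(493) = 22.20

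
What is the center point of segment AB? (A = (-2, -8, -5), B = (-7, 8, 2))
Midpoint = ((-2-7)/2, (-8+8)/2, (-5+2)/2) = (-4.5, 0, -1.5)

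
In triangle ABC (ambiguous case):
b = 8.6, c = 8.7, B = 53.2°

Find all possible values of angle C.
sin(C)/c = sin(B)/b  →  sin(C) = c·sin(B)/b = 8.7·sin(53.2°)/8.6 = 0.810042
C₁ = arcsin(0.810042) = 54.1°,  C₂ = 180° - C₁ = 125.9°
Check C₂: A = 180° - 53.2° - 125.9° = 0.9° > 0 ✓
C = 54.1° or C = 125.9° (two solutions)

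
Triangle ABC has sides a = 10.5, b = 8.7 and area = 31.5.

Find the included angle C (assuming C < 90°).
Area = ½ab·sin(C)  →  sin(C) = 2·Area/(ab)
sin(C) = 2·31.5/(10.5·8.7) = 0.689655
C = arcsin(0.689655) = 43.6°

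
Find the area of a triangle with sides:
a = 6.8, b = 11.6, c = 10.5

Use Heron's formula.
s = (a+b+c)/2 = (6.8+11.6+10.5)/2 = 14.45
A = √(s(s-a)(s-b)(s-c)) = √(14.45·7.65·2.85·3.95)
A = √1244.43 = 35.28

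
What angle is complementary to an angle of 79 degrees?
Complementary angles sum to 90 degrees.
Other angle = 90 - 79
Other angle = 11 degrees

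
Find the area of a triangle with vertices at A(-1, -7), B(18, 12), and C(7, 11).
Using the coordinate formula: Area = (1/2)|x₁(y₂-y₃) + x₂(y₃-y₁) + x₃(y₁-y₂)|
Area = (1/2)|(-1)(12-11) + 18(11-(-7)) + 7((-7)-12)|
Area = (1/2)|(-1)*1 + 18*18 + 7*(-19)|
Area = (1/2)|(-1) + 324 + (-133)|
Area = (1/2)*190 = 95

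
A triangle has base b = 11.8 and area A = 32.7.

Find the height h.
A = ½bh  →  h = 2A/b
h = 2·32.7/11.8 = 5.542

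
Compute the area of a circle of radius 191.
Area = pi * r²
Area = pi * 191²
Area = pi * 36481
Area = 114608.44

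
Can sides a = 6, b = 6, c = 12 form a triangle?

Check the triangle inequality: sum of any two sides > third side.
No: 6 + 6 = 12 is not > 12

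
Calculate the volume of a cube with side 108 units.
Volume = s³
Volume = 108³
Volume = 1259712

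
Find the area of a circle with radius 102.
Area = pi * r²
Area = pi * 102²
Area = pi * 10404
Area = 32685.13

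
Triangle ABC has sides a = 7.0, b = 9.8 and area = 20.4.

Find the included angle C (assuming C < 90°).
Area = ½ab·sin(C)  →  sin(C) = 2·Area/(ab)
sin(C) = 2·20.4/(7.0·9.8) = 0.594752
C = arcsin(0.594752) = 36.49°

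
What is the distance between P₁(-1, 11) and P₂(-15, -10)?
Using the distance formula: d = sqrt((x₂-x₁)² + (y₂-y₁)²)
dx = (-15) - (-1) = -14
dy = (-10) - 11 = -21
d = sqrt((-14)² + (-21)²) = sqrt(196 + 441) = sqrt(637) = 25.24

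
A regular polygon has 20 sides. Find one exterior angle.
Exterior angle of a regular n-gon = 360/n
Exterior angle = 360/20
Exterior angle = 18 degrees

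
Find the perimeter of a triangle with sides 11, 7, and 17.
Perimeter = sum of all sides
Perimeter = 11 + 7 + 17
Perimeter = 35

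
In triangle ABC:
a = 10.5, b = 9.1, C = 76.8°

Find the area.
Using A = ½ab·sin(C):
A = ½·10.5·9.1·sin(76.8°) = ½·95.55·0.973579 = 46.51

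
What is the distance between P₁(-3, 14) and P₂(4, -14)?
Using the distance formula: d = sqrt((x₂-x₁)² + (y₂-y₁)²)
dx = 4 - (-3) = 7
dy = (-14) - 14 = -28
d = sqrt(7² + (-28)²) = sqrt(49 + 784) = sqrt(833) = 28.86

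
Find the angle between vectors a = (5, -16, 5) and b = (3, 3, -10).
a·b = -83, |a|² = 306, |b|² = 118
cos θ = -83/√36108 ≈ -0.4368
θ ≈ 115.9°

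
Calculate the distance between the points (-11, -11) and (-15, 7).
Using the distance formula: d = sqrt((x₂-x₁)² + (y₂-y₁)²)
dx = (-15) - (-11) = -4
dy = 7 - (-11) = 18
d = sqrt((-4)² + 18²) = sqrt(16 + 324) = sqrt(340) = 18.44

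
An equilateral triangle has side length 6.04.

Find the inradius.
For an equilateral triangle, r = s/(2√3) where s is the side.
r = 6.04/(2√3) = 6.04/3.464102 = 1.744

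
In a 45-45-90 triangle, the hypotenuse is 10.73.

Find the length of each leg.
In a 45-45-90 triangle, hypotenuse = leg·√2  →  leg = hypotenuse/√2
leg = 10.73/√2 = 7.587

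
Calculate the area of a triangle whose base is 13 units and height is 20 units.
Area = (1/2) * base * height
Area = (1/2) * 13 * 20
Area = 130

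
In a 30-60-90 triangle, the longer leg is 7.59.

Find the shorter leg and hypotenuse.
In a 30-60-90 triangle, sides are in ratio 1 : √3 : 2.
Long leg = short leg·√3  →  short leg = 7.59/√3 = 4.382
Hypotenuse = 2·(short leg) = 2·7.59/√3 = 8.764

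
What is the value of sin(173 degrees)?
sin(173 degrees) = 0.1219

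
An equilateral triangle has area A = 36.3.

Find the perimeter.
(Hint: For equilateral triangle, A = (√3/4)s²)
A = (√3/4)s²  →  s² = 4A/√3 = 4·36.3/√3 = 83.8313
s = 9.15594
Perimeter = 3s = 27.47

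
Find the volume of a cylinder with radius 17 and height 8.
Volume = pi * r² * h
Volume = pi * 17² * 8
Volume = pi * 289 * 8
Volume = pi * 2312
Volume = 7263.36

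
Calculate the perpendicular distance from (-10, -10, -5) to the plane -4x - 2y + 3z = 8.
d = |(-4)(-10) + (-2)(-10) + 3(-5) - (8)| / √((-4)² + (-2)² + 3²) = 37/√29 = 6.871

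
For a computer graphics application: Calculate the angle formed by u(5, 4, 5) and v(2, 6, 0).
u·v = 34, |u|² = 66, |v|² = 40
cos θ = 34/√2640 ≈ 0.6617
θ ≈ 48.57°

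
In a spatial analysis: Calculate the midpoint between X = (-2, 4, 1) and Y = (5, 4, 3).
Midpoint = ((-2+5)/2, (4+4)/2, (1+3)/2) = (1.5, 4, 2)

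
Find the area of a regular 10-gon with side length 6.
For a regular 10-gon with side length s = 6:
Apothem a = s / (2*tan(pi/10)) = 6 / (2*tan(pi/10)) ≈ 9.2331
Perimeter P = 10 * 6 = 60
Area = (1/2) * P * a = (1/2) * 60 * 9.2331 = 276.99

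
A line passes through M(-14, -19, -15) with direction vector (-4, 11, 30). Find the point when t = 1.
P(1) = (-14 + (-4)(1), -19 + 11(1), -15 + 30(1)) = (-18, -8, 15)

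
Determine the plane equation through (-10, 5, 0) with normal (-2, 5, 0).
d = n·P = (-2)(-10) + (5)(5) + (0)(0) = 45
Plane: -2x + 5y = 45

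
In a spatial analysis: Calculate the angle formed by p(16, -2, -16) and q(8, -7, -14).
p·q = 366, |p|² = 516, |q|² = 309
cos θ = 366/√159444 ≈ 0.9166
θ ≈ 23.57°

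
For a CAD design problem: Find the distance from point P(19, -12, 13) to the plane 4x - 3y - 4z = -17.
d = |4(19) + (-3)(-12) + (-4)(13) - (-17)| / √(4² + (-3)² + (-4)²) = 77/√41 = 12.03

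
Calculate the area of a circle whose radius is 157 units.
Area = pi * r²
Area = pi * 157²
Area = pi * 24649
Area = 77437.12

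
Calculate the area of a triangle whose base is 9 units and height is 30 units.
Area = (1/2) * base * height
Area = (1/2) * 9 * 30
Area = 135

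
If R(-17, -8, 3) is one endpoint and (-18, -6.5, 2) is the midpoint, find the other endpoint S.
S = (2×(-18) - (-17), 2×(-6.5) - (-8), 2×2 - 3) = (-19, -5, 1)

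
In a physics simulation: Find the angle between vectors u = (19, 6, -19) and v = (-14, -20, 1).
u·v = -405, |u|² = 758, |v|² = 597
cos θ = -405/√452526 ≈ -0.6021
θ ≈ 127.0°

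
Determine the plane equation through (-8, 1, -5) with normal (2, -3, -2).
d = n·P = (2)(-8) + (-3)(1) + (-2)(-5) = -9
Plane: 2x - 3y - 2z = -9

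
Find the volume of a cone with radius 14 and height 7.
Volume = (1/3) * pi * r² * h
Volume = (1/3) * pi * 14² * 7
Volume = (1/3) * pi * 196 * 7
Volume = (1/3) * pi * 1372
Volume = 1436.76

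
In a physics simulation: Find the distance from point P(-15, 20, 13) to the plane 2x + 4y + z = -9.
d = |2(-15) + 4(20) + 1(13) - (-9)| / √(2² + 4² + 1²) = 72/√21 = 15.71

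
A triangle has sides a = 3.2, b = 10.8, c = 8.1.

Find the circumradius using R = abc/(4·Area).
s = (a+b+c)/2 = 11.05
Area = √(s(s-a)(s-b)(s-c)) = √(11.05·7.85·0.25·2.95) = 7.99829
R = abc/(4·Area) = (3.2·10.8·8.1)/(4·7.99829) = 279.936/31.99316 = 8.75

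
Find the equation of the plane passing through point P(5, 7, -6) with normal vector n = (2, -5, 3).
d = n·P = (2)(5) + (-5)(7) + (3)(-6) = -43
Plane: 2x - 5y + 3z = -43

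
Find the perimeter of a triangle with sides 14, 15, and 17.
Perimeter = sum of all sides
Perimeter = 14 + 15 + 17
Perimeter = 46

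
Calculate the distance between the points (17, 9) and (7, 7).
Using the distance formula: d = sqrt((x₂-x₁)² + (y₂-y₁)²)
dx = 7 - 17 = -10
dy = 7 - 9 = -2
d = sqrt((-10)² + (-2)²) = sqrt(100 + 4) = sqrt(104) = 10.20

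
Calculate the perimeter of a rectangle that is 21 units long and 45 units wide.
Perimeter = 2 * (length + width)
Perimeter = 2 * (21 + 45)
Perimeter = 2 * 66
Perimeter = 132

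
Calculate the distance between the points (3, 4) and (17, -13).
Using the distance formula: d = sqrt((x₂-x₁)² + (y₂-y₁)²)
dx = 17 - 3 = 14
dy = (-13) - 4 = -17
d = sqrt(14² + (-17)²) = sqrt(196 + 289) = sqrt(485) = 22.02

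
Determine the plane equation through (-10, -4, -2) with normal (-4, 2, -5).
d = n·P = (-4)(-10) + (2)(-4) + (-5)(-2) = 42
Plane: -4x + 2y - 5z = 42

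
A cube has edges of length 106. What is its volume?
Volume = s³
Volume = 106³
Volume = 1191016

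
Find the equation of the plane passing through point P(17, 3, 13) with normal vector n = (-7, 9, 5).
d = n·P = (-7)(17) + (9)(3) + (5)(13) = -27
Plane: -7x + 9y + 5z = -27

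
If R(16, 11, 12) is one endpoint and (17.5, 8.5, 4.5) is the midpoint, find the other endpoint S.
S = (2×17.5 - 16, 2×8.5 - 11, 2×4.5 - 12) = (19, 6, -3)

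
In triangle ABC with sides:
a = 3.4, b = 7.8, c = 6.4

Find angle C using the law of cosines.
cos(C) = (a² + b² - c²)/(2ab)
cos(C) = (3.4² + 7.8² - 6.4²)/(2·3.4·7.8) = 31.44/53.04 = 0.592760
C = arccos(0.592760) = 53.65°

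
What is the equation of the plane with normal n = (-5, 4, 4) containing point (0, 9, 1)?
d = n·P = (-5)(0) + (4)(9) + (4)(1) = 40
Plane: -5x + 4y + 4z = 40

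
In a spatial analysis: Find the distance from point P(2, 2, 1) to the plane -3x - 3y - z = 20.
d = |(-3)(2) + (-3)(2) + (-1)(1) - (20)| / √((-3)² + (-3)² + (-1)²) = 33/√19 = 7.571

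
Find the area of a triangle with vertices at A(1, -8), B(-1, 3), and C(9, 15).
Using the coordinate formula: Area = (1/2)|x₁(y₂-y₃) + x₂(y₃-y₁) + x₃(y₁-y₂)|
Area = (1/2)|1(3-15) + (-1)(15-(-8)) + 9((-8)-3)|
Area = (1/2)|1*(-12) + (-1)*23 + 9*(-11)|
Area = (1/2)|(-12) + (-23) + (-99)|
Area = (1/2)*134 = 67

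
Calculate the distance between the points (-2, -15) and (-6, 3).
Using the distance formula: d = sqrt((x₂-x₁)² + (y₂-y₁)²)
dx = (-6) - (-2) = -4
dy = 3 - (-15) = 18
d = sqrt((-4)² + 18²) = sqrt(16 + 324) = sqrt(340) = 18.44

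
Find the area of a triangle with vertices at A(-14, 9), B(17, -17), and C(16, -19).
Using the coordinate formula: Area = (1/2)|x₁(y₂-y₃) + x₂(y₃-y₁) + x₃(y₁-y₂)|
Area = (1/2)|(-14)((-17)-(-19)) + 17((-19)-9) + 16(9-(-17))|
Area = (1/2)|(-14)*2 + 17*(-28) + 16*26|
Area = (1/2)|(-28) + (-476) + 416|
Area = (1/2)*88 = 44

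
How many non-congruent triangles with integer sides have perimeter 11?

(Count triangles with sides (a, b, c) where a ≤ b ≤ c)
With a ≤ b ≤ c and a + b + c = 11, the triangle inequality a + b > c gives c < 11/2, so c ≤ 5.
Iterate a from 1 to ⌊p/3⌋ = 3; for each a, b ranges from a to ⌊(p−a)/2⌋ with c = p − a − b, keeping only c ≥ b.
Triples: (1, 5, 5), (2, 4, 5), (3, 3, 5), …
Count = 4 triangles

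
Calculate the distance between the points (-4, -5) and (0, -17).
Using the distance formula: d = sqrt((x₂-x₁)² + (y₂-y₁)²)
dx = 0 - (-4) = 4
dy = (-17) - (-5) = -12
d = sqrt(4² + (-12)²) = sqrt(16 + 144) = sqrt(160) = 12.65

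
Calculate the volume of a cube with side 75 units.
Volume = s³
Volume = 75³
Volume = 421875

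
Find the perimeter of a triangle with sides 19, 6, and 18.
Perimeter = sum of all sides
Perimeter = 19 + 6 + 18
Perimeter = 43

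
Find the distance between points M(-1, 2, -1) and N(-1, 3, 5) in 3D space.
d = √[(0)² + (1)² + (6)²] = √37 = 6.083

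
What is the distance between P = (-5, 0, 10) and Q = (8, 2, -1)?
d = √[(13)² + (2)² + (-11)²] = √294 = 17.15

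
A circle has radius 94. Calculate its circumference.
Circumference = 2 * pi * r
Circumference = 2 * pi * 94
Circumference = 590.62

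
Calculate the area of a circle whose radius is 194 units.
Area = pi * r²
Area = pi * 194²
Area = pi * 37636
Area = 118236.98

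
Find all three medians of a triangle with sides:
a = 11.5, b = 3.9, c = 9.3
Using m_x = ½√(2y² + 2z² - x²):
m_a = ½√(2·3.9² + 2·9.3² - 11.5²) = ½√71.15 = 4.218
m_b = ½√(2·11.5² + 2·9.3² - 3.9²) = ½√422.27 = 10.27
m_c = ½√(2·11.5² + 2·3.9² - 9.3²) = ½√208.43 = 7.219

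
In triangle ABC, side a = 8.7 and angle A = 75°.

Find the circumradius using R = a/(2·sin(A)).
R = a/(2·sin(A)) = 8.7/(2·sin(75°))
R = 8.7/(2·0.965926) = 8.7/1.931852 = 4.503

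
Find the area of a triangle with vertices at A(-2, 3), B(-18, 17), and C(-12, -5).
Using the coordinate formula: Area = (1/2)|x₁(y₂-y₃) + x₂(y₃-y₁) + x₃(y₁-y₂)|
Area = (1/2)|(-2)(17-(-5)) + (-18)((-5)-3) + (-12)(3-17)|
Area = (1/2)|(-2)*22 + (-18)*(-8) + (-12)*(-14)|
Area = (1/2)|(-44) + 144 + 168|
Area = (1/2)*268 = 134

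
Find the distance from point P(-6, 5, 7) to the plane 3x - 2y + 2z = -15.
d = |3(-6) + (-2)(5) + 2(7) - (-15)| / √(3² + (-2)² + 2²) = 1/√17 = 0.2425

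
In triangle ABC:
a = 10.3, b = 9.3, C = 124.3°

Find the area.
Using A = ½ab·sin(C):
A = ½·10.3·9.3·sin(124.3°) = ½·95.79·0.826098 = 39.57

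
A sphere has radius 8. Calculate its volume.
Volume = (4/3) * pi * r³
Volume = (4/3) * pi * 8³
Volume = (4/3) * pi * 512
Volume = 2144.66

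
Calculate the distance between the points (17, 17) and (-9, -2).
Using the distance formula: d = sqrt((x₂-x₁)² + (y₂-y₁)²)
dx = (-9) - 17 = -26
dy = (-2) - 17 = -19
d = sqrt((-26)² + (-19)²) = sqrt(676 + 361) = sqrt(1037) = 32.20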